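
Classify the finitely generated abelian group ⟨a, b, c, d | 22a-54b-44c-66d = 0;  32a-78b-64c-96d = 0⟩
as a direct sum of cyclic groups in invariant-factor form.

rank_ℚ(R)=2; free=4−2=2
SNF(R) diag = [2, 6] → torsion [2, 6]

Answer: M ≅ ℤ^2 ⊕ ℤ/2 ⊕ ℤ/6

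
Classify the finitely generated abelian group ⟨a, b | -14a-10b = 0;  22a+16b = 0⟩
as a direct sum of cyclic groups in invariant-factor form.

rank_ℚ(R)=2; free=2−2=0
SNF(R) diag = [2, 2] → torsion [2, 2]

Answer: M ≅ ℤ/2 ⊕ ℤ/2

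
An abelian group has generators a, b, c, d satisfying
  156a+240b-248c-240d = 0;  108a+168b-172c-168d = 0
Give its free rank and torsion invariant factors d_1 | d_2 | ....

Answer: M ≅ ℤ^2 ⊕ ℤ/4 ⊕ ℤ/12

Derivation:
rank_ℚ(R)=2; free=4−2=2
SNF(R) diag = [4, 12] → torsion [4, 12]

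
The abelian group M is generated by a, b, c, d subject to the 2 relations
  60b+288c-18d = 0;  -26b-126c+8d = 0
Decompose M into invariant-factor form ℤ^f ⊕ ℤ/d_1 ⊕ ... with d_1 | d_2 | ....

Answer: M ≅ ℤ^2 ⊕ ℤ/2 ⊕ ℤ/6

Derivation:
rank_ℚ(R)=2; free=4−2=2
SNF(R) diag = [2, 6] → torsion [2, 6]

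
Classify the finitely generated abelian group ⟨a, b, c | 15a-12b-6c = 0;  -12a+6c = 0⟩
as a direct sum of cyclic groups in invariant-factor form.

rank_ℚ(R)=2; free=3−2=1
SNF(R) diag = [3, 6] → torsion [3, 6]

Answer: M ≅ ℤ^1 ⊕ ℤ/3 ⊕ ℤ/6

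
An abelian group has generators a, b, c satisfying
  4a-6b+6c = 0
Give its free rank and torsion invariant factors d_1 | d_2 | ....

Answer: M ≅ ℤ^2 ⊕ ℤ/2

Derivation:
rank_ℚ(R)=1; free=3−1=2
SNF(R) diag = [2] → torsion [2]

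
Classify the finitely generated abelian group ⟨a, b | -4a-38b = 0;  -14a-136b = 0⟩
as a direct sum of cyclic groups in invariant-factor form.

rank_ℚ(R)=2; free=2−2=0
SNF(R) diag = [2, 6] → torsion [2, 6]

Answer: M ≅ ℤ/2 ⊕ ℤ/6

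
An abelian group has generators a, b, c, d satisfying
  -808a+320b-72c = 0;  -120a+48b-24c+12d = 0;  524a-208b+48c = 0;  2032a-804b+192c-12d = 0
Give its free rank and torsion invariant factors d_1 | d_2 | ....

rank_ℚ(R)=4; free=4−4=0
SNF(R) diag = [4, 4, 12, 24] → torsion [4, 4, 12, 24]

Answer: M ≅ ℤ/4 ⊕ ℤ/4 ⊕ ℤ/12 ⊕ ℤ/24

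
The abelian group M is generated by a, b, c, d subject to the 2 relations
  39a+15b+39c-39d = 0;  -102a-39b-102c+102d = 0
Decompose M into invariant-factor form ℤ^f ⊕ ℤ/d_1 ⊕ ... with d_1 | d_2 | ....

Answer: M ≅ ℤ^2 ⊕ ℤ/3 ⊕ ℤ/3

Derivation:
rank_ℚ(R)=2; free=4−2=2
SNF(R) diag = [3, 3] → torsion [3, 3]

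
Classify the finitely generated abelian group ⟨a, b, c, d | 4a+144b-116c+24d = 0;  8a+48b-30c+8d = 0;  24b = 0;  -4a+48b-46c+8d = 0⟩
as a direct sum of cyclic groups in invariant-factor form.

Answer: M ≅ ℤ/2 ⊕ ℤ/4 ⊕ ℤ/8 ⊕ ℤ/24

Derivation:
rank_ℚ(R)=4; free=4−4=0
SNF(R) diag = [2, 4, 8, 24] → torsion [2, 4, 8, 24]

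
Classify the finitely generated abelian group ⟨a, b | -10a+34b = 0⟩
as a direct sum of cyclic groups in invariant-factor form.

rank_ℚ(R)=1; free=2−1=1
SNF(R) diag = [2] → torsion [2]

Answer: M ≅ ℤ^1 ⊕ ℤ/2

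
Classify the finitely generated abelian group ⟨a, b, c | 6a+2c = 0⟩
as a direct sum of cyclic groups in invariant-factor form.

rank_ℚ(R)=1; free=3−1=2
SNF(R) diag = [2] → torsion [2]

Answer: M ≅ ℤ^2 ⊕ ℤ/2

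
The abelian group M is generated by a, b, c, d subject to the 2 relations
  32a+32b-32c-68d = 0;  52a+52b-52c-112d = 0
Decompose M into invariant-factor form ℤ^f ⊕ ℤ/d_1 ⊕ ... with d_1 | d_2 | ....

rank_ℚ(R)=2; free=4−2=2
SNF(R) diag = [4, 12] → torsion [4, 12]

Answer: M ≅ ℤ^2 ⊕ ℤ/4 ⊕ ℤ/12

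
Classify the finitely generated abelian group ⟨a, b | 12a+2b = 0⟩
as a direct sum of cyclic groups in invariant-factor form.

Answer: M ≅ ℤ^1 ⊕ ℤ/2

Derivation:
rank_ℚ(R)=1; free=2−1=1
SNF(R) diag = [2] → torsion [2]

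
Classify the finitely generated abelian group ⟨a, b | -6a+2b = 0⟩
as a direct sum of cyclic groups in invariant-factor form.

Answer: M ≅ ℤ^1 ⊕ ℤ/2

Derivation:
rank_ℚ(R)=1; free=2−1=1
SNF(R) diag = [2] → torsion [2]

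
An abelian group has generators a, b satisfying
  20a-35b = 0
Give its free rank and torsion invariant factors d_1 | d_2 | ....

Answer: M ≅ ℤ^1 ⊕ ℤ/5

Derivation:
rank_ℚ(R)=1; free=2−1=1
SNF(R) diag = [5] → torsion [5]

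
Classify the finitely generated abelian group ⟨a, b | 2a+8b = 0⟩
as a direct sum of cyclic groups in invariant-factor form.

rank_ℚ(R)=1; free=2−1=1
SNF(R) diag = [2] → torsion [2]

Answer: M ≅ ℤ^1 ⊕ ℤ/2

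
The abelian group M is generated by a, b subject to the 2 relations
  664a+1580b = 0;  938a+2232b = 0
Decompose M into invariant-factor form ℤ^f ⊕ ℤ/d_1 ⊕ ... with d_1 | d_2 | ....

rank_ℚ(R)=2; free=2−2=0
SNF(R) diag = [2, 4] → torsion [2, 4]

Answer: M ≅ ℤ/2 ⊕ ℤ/4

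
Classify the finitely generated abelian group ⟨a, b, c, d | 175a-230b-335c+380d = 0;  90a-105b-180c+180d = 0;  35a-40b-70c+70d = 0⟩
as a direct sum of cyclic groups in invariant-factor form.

Answer: M ≅ ℤ^1 ⊕ ℤ/5 ⊕ ℤ/15 ⊕ ℤ/15

Derivation:
rank_ℚ(R)=3; free=4−3=1
SNF(R) diag = [5, 15, 15] → torsion [5, 15, 15]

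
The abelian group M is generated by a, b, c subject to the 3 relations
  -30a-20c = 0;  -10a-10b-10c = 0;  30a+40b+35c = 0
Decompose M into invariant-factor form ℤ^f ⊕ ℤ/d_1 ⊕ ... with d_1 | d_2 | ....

rank_ℚ(R)=3; free=3−3=0
SNF(R) diag = [5, 10, 10] → torsion [5, 10, 10]

Answer: M ≅ ℤ/5 ⊕ ℤ/10 ⊕ ℤ/10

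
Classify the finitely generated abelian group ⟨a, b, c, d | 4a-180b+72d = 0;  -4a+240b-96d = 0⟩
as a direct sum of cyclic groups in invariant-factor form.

Answer: M ≅ ℤ^2 ⊕ ℤ/4 ⊕ ℤ/12

Derivation:
rank_ℚ(R)=2; free=4−2=2
SNF(R) diag = [4, 12] → torsion [4, 12]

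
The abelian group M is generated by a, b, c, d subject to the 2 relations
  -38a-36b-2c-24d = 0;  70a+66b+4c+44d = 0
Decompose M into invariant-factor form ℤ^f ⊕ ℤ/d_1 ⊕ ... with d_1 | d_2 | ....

rank_ℚ(R)=2; free=4−2=2
SNF(R) diag = [2, 2] → torsion [2, 2]

Answer: M ≅ ℤ^2 ⊕ ℤ/2 ⊕ ℤ/2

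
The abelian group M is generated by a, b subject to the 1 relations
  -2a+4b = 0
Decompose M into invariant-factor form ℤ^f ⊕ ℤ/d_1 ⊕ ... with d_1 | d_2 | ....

rank_ℚ(R)=1; free=2−1=1
SNF(R) diag = [2] → torsion [2]

Answer: M ≅ ℤ^1 ⊕ ℤ/2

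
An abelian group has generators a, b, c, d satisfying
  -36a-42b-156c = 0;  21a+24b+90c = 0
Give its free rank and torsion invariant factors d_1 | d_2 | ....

Answer: M ≅ ℤ^2 ⊕ ℤ/3 ⊕ ℤ/6

Derivation:
rank_ℚ(R)=2; free=4−2=2
SNF(R) diag = [3, 6] → torsion [3, 6]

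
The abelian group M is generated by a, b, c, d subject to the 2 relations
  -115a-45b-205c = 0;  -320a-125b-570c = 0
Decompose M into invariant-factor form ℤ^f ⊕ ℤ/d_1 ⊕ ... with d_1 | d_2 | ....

rank_ℚ(R)=2; free=4−2=2
SNF(R) diag = [5, 5] → torsion [5, 5]

Answer: M ≅ ℤ^2 ⊕ ℤ/5 ⊕ ℤ/5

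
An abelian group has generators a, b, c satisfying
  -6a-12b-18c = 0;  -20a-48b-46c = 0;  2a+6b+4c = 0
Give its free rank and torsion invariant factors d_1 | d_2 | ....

Answer: M ≅ ℤ/2 ⊕ ℤ/6 ⊕ ℤ/6

Derivation:
rank_ℚ(R)=3; free=3−3=0
SNF(R) diag = [2, 6, 6] → torsion [2, 6, 6]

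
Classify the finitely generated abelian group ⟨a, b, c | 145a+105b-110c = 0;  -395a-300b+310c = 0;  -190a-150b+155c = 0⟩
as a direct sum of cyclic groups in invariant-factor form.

Answer: M ≅ ℤ/5 ⊕ ℤ/15 ⊕ ℤ/45

Derivation:
rank_ℚ(R)=3; free=3−3=0
SNF(R) diag = [5, 15, 45] → torsion [5, 15, 45]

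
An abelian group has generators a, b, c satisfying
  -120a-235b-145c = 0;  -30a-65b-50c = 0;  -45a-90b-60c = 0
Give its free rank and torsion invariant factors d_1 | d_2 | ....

Answer: M ≅ ℤ/5 ⊕ ℤ/15 ⊕ ℤ/15

Derivation:
rank_ℚ(R)=3; free=3−3=0
SNF(R) diag = [5, 15, 15] → torsion [5, 15, 15]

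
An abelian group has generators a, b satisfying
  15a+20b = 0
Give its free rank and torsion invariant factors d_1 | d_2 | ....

Answer: M ≅ ℤ^1 ⊕ ℤ/5

Derivation:
rank_ℚ(R)=1; free=2−1=1
SNF(R) diag = [5] → torsion [5]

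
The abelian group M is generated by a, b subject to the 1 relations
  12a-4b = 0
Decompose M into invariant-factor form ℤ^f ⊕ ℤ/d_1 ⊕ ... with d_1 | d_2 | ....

Answer: M ≅ ℤ^1 ⊕ ℤ/4

Derivation:
rank_ℚ(R)=1; free=2−1=1
SNF(R) diag = [4] → torsion [4]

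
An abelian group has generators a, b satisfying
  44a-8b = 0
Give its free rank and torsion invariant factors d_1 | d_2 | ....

Answer: M ≅ ℤ^1 ⊕ ℤ/4

Derivation:
rank_ℚ(R)=1; free=2−1=1
SNF(R) diag = [4] → torsion [4]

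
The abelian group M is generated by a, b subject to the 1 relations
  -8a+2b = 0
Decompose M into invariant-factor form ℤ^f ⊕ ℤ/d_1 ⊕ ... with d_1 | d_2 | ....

Answer: M ≅ ℤ^1 ⊕ ℤ/2

Derivation:
rank_ℚ(R)=1; free=2−1=1
SNF(R) diag = [2] → torsion [2]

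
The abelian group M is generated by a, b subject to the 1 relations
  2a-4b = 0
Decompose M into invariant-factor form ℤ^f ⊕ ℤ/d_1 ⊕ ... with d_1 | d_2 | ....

rank_ℚ(R)=1; free=2−1=1
SNF(R) diag = [2] → torsion [2]

Answer: M ≅ ℤ^1 ⊕ ℤ/2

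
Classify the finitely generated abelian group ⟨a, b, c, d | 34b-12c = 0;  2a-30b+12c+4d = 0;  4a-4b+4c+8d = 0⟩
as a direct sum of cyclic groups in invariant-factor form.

Answer: M ≅ ℤ^1 ⊕ ℤ/2 ⊕ ℤ/2 ⊕ ℤ/4

Derivation:
rank_ℚ(R)=3; free=4−3=1
SNF(R) diag = [2, 2, 4] → torsion [2, 2, 4]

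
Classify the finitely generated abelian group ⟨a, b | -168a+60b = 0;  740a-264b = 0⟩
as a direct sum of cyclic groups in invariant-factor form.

rank_ℚ(R)=2; free=2−2=0
SNF(R) diag = [4, 12] → torsion [4, 12]

Answer: M ≅ ℤ/4 ⊕ ℤ/12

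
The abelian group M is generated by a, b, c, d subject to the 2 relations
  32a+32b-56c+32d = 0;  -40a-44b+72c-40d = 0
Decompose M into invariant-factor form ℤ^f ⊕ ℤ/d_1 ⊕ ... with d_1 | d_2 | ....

rank_ℚ(R)=2; free=4−2=2
SNF(R) diag = [4, 8] → torsion [4, 8]

Answer: M ≅ ℤ^2 ⊕ ℤ/4 ⊕ ℤ/8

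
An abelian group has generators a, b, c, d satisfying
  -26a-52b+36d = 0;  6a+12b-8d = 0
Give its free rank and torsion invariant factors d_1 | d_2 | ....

rank_ℚ(R)=2; free=4−2=2
SNF(R) diag = [2, 4] → torsion [2, 4]

Answer: M ≅ ℤ^2 ⊕ ℤ/2 ⊕ ℤ/4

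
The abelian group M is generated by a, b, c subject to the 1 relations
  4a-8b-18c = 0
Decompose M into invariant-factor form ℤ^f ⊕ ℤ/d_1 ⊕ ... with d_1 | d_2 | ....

Answer: M ≅ ℤ^2 ⊕ ℤ/2

Derivation:
rank_ℚ(R)=1; free=3−1=2
SNF(R) diag = [2] → torsion [2]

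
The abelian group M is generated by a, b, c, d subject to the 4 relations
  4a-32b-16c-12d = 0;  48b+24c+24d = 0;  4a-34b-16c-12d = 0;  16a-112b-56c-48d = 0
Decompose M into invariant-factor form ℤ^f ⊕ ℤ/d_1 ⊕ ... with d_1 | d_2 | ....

Answer: M ≅ ℤ/2 ⊕ ℤ/4 ⊕ ℤ/8 ⊕ ℤ/24

Derivation:
rank_ℚ(R)=4; free=4−4=0
SNF(R) diag = [2, 4, 8, 24] → torsion [2, 4, 8, 24]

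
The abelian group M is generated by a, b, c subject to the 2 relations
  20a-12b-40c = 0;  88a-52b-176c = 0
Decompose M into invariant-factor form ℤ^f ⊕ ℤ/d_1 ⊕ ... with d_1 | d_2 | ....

Answer: M ≅ ℤ^1 ⊕ ℤ/4 ⊕ ℤ/4

Derivation:
rank_ℚ(R)=2; free=3−2=1
SNF(R) diag = [4, 4] → torsion [4, 4]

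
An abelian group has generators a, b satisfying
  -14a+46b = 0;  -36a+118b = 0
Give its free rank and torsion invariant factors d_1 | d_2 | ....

rank_ℚ(R)=2; free=2−2=0
SNF(R) diag = [2, 2] → torsion [2, 2]

Answer: M ≅ ℤ/2 ⊕ ℤ/2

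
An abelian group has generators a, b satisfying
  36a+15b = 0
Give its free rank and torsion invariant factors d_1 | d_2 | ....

rank_ℚ(R)=1; free=2−1=1
SNF(R) diag = [3] → torsion [3]

Answer: M ≅ ℤ^1 ⊕ ℤ/3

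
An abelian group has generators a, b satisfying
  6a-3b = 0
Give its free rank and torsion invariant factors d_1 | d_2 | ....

rank_ℚ(R)=1; free=2−1=1
SNF(R) diag = [3] → torsion [3]

Answer: M ≅ ℤ^1 ⊕ ℤ/3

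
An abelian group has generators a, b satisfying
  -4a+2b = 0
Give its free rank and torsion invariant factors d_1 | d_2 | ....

rank_ℚ(R)=1; free=2−1=1
SNF(R) diag = [2] → torsion [2]

Answer: M ≅ ℤ^1 ⊕ ℤ/2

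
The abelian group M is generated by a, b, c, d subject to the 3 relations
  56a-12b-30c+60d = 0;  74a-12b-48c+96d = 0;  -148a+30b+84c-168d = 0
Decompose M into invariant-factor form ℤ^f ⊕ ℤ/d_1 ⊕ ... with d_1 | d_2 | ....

Answer: M ≅ ℤ^1 ⊕ ℤ/2 ⊕ ℤ/6 ⊕ ℤ/18

Derivation:
rank_ℚ(R)=3; free=4−3=1
SNF(R) diag = [2, 6, 18] → torsion [2, 6, 18]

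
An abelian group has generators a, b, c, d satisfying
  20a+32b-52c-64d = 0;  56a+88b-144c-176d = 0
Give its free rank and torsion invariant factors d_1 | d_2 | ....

rank_ℚ(R)=2; free=4−2=2
SNF(R) diag = [4, 8] → torsion [4, 8]

Answer: M ≅ ℤ^2 ⊕ ℤ/4 ⊕ ℤ/8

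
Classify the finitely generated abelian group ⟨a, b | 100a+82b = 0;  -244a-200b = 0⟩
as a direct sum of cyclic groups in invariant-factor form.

rank_ℚ(R)=2; free=2−2=0
SNF(R) diag = [2, 4] → torsion [2, 4]

Answer: M ≅ ℤ/2 ⊕ ℤ/4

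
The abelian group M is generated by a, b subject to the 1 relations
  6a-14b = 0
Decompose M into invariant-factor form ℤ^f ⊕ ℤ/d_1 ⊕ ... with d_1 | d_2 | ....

Answer: M ≅ ℤ^1 ⊕ ℤ/2

Derivation:
rank_ℚ(R)=1; free=2−1=1
SNF(R) diag = [2] → torsion [2]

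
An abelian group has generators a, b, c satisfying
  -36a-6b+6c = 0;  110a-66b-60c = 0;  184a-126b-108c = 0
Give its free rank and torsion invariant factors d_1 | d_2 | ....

Answer: M ≅ ℤ/2 ⊕ ℤ/6 ⊕ ℤ/18

Derivation:
rank_ℚ(R)=3; free=3−3=0
SNF(R) diag = [2, 6, 18] → torsion [2, 6, 18]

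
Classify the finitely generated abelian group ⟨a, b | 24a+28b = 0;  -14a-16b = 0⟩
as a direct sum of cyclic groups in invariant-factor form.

rank_ℚ(R)=2; free=2−2=0
SNF(R) diag = [2, 4] → torsion [2, 4]

Answer: M ≅ ℤ/2 ⊕ ℤ/4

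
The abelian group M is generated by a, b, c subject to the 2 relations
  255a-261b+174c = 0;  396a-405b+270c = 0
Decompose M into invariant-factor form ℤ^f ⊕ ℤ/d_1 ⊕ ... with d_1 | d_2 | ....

Answer: M ≅ ℤ^1 ⊕ ℤ/3 ⊕ ℤ/9

Derivation:
rank_ℚ(R)=2; free=3−2=1
SNF(R) diag = [3, 9] → torsion [3, 9]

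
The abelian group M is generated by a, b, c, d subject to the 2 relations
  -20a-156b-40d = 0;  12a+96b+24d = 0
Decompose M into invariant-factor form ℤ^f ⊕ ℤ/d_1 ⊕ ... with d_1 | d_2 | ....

Answer: M ≅ ℤ^2 ⊕ ℤ/4 ⊕ ℤ/12

Derivation:
rank_ℚ(R)=2; free=4−2=2
SNF(R) diag = [4, 12] → torsion [4, 12]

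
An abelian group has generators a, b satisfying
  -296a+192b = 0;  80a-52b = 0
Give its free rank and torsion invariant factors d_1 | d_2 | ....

Answer: M ≅ ℤ/4 ⊕ ℤ/8

Derivation:
rank_ℚ(R)=2; free=2−2=0
SNF(R) diag = [4, 8] → torsion [4, 8]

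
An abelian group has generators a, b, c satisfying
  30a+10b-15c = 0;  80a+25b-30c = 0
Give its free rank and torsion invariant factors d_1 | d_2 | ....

rank_ℚ(R)=2; free=3−2=1
SNF(R) diag = [5, 5] → torsion [5, 5]

Answer: M ≅ ℤ^1 ⊕ ℤ/5 ⊕ ℤ/5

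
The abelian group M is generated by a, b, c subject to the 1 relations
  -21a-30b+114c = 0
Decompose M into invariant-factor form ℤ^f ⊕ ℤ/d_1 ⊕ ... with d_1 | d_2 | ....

Answer: M ≅ ℤ^2 ⊕ ℤ/3

Derivation:
rank_ℚ(R)=1; free=3−1=2
SNF(R) diag = [3] → torsion [3]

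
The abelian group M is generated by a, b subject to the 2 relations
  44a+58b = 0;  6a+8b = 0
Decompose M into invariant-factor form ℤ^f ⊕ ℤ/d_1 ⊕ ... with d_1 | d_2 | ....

Answer: M ≅ ℤ/2 ⊕ ℤ/2

Derivation:
rank_ℚ(R)=2; free=2−2=0
SNF(R) diag = [2, 2] → torsion [2, 2]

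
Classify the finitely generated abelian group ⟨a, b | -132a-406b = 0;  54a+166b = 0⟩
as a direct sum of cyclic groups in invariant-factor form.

Answer: M ≅ ℤ/2 ⊕ ℤ/6

Derivation:
rank_ℚ(R)=2; free=2−2=0
SNF(R) diag = [2, 6] → torsion [2, 6]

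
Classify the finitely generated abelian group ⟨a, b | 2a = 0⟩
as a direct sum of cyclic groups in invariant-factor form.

Answer: M ≅ ℤ^1 ⊕ ℤ/2

Derivation:
rank_ℚ(R)=1; free=2−1=1
SNF(R) diag = [2] → torsion [2]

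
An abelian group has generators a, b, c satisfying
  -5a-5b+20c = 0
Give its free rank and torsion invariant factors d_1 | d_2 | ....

Answer: M ≅ ℤ^2 ⊕ ℤ/5

Derivation:
rank_ℚ(R)=1; free=3−1=2
SNF(R) diag = [5] → torsion [5]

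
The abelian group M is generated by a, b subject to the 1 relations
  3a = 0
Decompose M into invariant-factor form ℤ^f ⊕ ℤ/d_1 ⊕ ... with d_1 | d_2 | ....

rank_ℚ(R)=1; free=2−1=1
SNF(R) diag = [3] → torsion [3]

Answer: M ≅ ℤ^1 ⊕ ℤ/3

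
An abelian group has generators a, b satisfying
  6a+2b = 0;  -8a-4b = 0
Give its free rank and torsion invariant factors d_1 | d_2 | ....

rank_ℚ(R)=2; free=2−2=0
SNF(R) diag = [2, 4] → torsion [2, 4]

Answer: M ≅ ℤ/2 ⊕ ℤ/4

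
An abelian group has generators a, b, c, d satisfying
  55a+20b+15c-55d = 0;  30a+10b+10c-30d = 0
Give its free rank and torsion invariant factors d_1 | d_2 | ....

rank_ℚ(R)=2; free=4−2=2
SNF(R) diag = [5, 10] → torsion [5, 10]

Answer: M ≅ ℤ^2 ⊕ ℤ/5 ⊕ ℤ/10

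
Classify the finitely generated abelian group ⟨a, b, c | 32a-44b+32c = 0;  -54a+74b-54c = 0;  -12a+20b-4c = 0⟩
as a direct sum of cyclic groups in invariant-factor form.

rank_ℚ(R)=3; free=3−3=0
SNF(R) diag = [2, 4, 8] → torsion [2, 4, 8]

Answer: M ≅ ℤ/2 ⊕ ℤ/4 ⊕ ℤ/8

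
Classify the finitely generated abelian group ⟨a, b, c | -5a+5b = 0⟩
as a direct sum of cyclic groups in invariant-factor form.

Answer: M ≅ ℤ^2 ⊕ ℤ/5

Derivation:
rank_ℚ(R)=1; free=3−1=2
SNF(R) diag = [5] → torsion [5]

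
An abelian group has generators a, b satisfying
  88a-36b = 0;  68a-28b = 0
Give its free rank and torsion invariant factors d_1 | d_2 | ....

rank_ℚ(R)=2; free=2−2=0
SNF(R) diag = [4, 4] → torsion [4, 4]

Answer: M ≅ ℤ/4 ⊕ ℤ/4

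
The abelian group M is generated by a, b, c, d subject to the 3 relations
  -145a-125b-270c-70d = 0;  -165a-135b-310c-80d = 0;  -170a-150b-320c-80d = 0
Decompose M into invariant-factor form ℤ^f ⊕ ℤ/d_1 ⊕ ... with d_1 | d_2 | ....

Answer: M ≅ ℤ^1 ⊕ ℤ/5 ⊕ ℤ/10 ⊕ ℤ/20

Derivation:
rank_ℚ(R)=3; free=4−3=1
SNF(R) diag = [5, 10, 20] → torsion [5, 10, 20]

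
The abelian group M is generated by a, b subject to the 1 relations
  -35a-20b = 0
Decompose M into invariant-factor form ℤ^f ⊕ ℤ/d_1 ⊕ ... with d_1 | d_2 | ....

rank_ℚ(R)=1; free=2−1=1
SNF(R) diag = [5] → torsion [5]

Answer: M ≅ ℤ^1 ⊕ ℤ/5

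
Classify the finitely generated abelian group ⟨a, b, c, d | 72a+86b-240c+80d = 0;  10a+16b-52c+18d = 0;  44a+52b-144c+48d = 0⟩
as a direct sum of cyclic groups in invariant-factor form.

Answer: M ≅ ℤ^1 ⊕ ℤ/2 ⊕ ℤ/2 ⊕ ℤ/4

Derivation:
rank_ℚ(R)=3; free=4−3=1
SNF(R) diag = [2, 2, 4] → torsion [2, 2, 4]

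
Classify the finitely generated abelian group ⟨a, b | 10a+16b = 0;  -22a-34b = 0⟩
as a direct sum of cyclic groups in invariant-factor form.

Answer: M ≅ ℤ/2 ⊕ ℤ/6

Derivation:
rank_ℚ(R)=2; free=2−2=0
SNF(R) diag = [2, 6] → torsion [2, 6]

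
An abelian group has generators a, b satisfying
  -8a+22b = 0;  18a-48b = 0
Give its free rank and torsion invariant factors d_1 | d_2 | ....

Answer: M ≅ ℤ/2 ⊕ ℤ/6

Derivation:
rank_ℚ(R)=2; free=2−2=0
SNF(R) diag = [2, 6] → torsion [2, 6]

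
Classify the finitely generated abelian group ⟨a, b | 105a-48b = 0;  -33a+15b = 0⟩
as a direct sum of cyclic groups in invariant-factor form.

Answer: M ≅ ℤ/3 ⊕ ℤ/3

Derivation:
rank_ℚ(R)=2; free=2−2=0
SNF(R) diag = [3, 3] → torsion [3, 3]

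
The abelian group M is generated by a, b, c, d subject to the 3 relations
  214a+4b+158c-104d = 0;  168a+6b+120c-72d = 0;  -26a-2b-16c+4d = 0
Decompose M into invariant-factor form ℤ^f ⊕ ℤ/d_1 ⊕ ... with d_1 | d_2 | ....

Answer: M ≅ ℤ^1 ⊕ ℤ/2 ⊕ ℤ/6 ⊕ ℤ/18

Derivation:
rank_ℚ(R)=3; free=4−3=1
SNF(R) diag = [2, 6, 18] → torsion [2, 6, 18]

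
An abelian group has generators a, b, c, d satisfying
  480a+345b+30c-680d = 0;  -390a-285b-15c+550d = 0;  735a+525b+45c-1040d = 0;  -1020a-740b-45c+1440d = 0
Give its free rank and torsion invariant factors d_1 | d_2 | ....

Answer: M ≅ ℤ/5 ⊕ ℤ/5 ⊕ ℤ/15 ⊕ ℤ/30

Derivation:
rank_ℚ(R)=4; free=4−4=0
SNF(R) diag = [5, 5, 15, 30] → torsion [5, 5, 15, 30]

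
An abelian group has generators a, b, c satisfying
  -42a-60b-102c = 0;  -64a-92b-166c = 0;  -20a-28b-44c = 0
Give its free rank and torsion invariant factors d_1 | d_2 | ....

Answer: M ≅ ℤ/2 ⊕ ℤ/6 ⊕ ℤ/12

Derivation:
rank_ℚ(R)=3; free=3−3=0
SNF(R) diag = [2, 6, 12] → torsion [2, 6, 12]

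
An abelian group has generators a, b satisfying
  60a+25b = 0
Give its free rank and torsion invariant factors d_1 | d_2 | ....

Answer: M ≅ ℤ^1 ⊕ ℤ/5

Derivation:
rank_ℚ(R)=1; free=2−1=1
SNF(R) diag = [5] → torsion [5]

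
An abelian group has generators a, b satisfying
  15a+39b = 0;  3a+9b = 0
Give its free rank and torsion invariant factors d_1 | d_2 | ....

Answer: M ≅ ℤ/3 ⊕ ℤ/6

Derivation:
rank_ℚ(R)=2; free=2−2=0
SNF(R) diag = [3, 6] → torsion [3, 6]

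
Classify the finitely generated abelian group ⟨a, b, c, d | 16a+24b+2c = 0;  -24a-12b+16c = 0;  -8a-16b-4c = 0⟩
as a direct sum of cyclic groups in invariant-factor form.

Answer: M ≅ ℤ^1 ⊕ ℤ/2 ⊕ ℤ/4 ⊕ ℤ/8

Derivation:
rank_ℚ(R)=3; free=4−3=1
SNF(R) diag = [2, 4, 8] → torsion [2, 4, 8]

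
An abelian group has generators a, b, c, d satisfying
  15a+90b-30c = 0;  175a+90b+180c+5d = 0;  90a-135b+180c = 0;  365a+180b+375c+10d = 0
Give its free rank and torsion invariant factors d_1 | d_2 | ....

rank_ℚ(R)=4; free=4−4=0
SNF(R) diag = [5, 15, 45, 45] → torsion [5, 15, 45, 45]

Answer: M ≅ ℤ/5 ⊕ ℤ/15 ⊕ ℤ/45 ⊕ ℤ/45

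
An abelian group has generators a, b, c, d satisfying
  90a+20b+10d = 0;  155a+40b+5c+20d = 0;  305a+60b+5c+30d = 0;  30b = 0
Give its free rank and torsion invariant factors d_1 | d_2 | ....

rank_ℚ(R)=4; free=4−4=0
SNF(R) diag = [5, 10, 30, 60] → torsion [5, 10, 30, 60]

Answer: M ≅ ℤ/5 ⊕ ℤ/10 ⊕ ℤ/30 ⊕ ℤ/60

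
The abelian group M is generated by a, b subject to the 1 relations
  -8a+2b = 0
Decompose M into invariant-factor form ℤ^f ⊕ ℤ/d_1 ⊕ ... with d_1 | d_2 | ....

Answer: M ≅ ℤ^1 ⊕ ℤ/2

Derivation:
rank_ℚ(R)=1; free=2−1=1
SNF(R) diag = [2] → torsion [2]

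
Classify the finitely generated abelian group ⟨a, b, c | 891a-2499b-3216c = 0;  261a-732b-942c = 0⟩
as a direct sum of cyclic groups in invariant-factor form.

rank_ℚ(R)=2; free=3−2=1
SNF(R) diag = [3, 9] → torsion [3, 9]

Answer: M ≅ ℤ^1 ⊕ ℤ/3 ⊕ ℤ/9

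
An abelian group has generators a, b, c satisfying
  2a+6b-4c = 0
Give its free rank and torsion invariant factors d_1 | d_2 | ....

Answer: M ≅ ℤ^2 ⊕ ℤ/2

Derivation:
rank_ℚ(R)=1; free=3−1=2
SNF(R) diag = [2] → torsion [2]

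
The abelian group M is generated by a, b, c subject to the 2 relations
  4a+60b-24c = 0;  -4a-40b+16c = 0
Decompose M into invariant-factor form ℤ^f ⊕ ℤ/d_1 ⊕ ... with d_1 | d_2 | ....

Answer: M ≅ ℤ^1 ⊕ ℤ/4 ⊕ ℤ/4

Derivation:
rank_ℚ(R)=2; free=3−2=1
SNF(R) diag = [4, 4] → torsion [4, 4]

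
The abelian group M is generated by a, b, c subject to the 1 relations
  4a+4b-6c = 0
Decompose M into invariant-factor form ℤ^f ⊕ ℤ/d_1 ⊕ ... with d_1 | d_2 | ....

Answer: M ≅ ℤ^2 ⊕ ℤ/2

Derivation:
rank_ℚ(R)=1; free=3−1=2
SNF(R) diag = [2] → torsion [2]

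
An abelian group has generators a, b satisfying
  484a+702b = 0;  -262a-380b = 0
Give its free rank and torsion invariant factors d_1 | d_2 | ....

rank_ℚ(R)=2; free=2−2=0
SNF(R) diag = [2, 2] → torsion [2, 2]

Answer: M ≅ ℤ/2 ⊕ ℤ/2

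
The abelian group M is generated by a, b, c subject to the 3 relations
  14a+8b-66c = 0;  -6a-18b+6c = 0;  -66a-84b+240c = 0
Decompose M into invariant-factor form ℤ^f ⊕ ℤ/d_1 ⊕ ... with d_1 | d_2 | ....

Answer: M ≅ ℤ/2 ⊕ ℤ/6 ⊕ ℤ/6

Derivation:
rank_ℚ(R)=3; free=3−3=0
SNF(R) diag = [2, 6, 6] → torsion [2, 6, 6]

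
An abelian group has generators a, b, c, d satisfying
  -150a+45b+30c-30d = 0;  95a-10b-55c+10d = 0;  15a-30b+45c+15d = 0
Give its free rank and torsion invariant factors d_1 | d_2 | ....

rank_ℚ(R)=3; free=4−3=1
SNF(R) diag = [5, 15, 15] → torsion [5, 15, 15]

Answer: M ≅ ℤ^1 ⊕ ℤ/5 ⊕ ℤ/15 ⊕ ℤ/15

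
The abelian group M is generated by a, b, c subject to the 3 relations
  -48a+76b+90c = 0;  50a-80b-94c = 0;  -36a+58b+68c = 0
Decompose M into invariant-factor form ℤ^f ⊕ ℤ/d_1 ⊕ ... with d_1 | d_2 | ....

rank_ℚ(R)=3; free=3−3=0
SNF(R) diag = [2, 2, 2] → torsion [2, 2, 2]

Answer: M ≅ ℤ/2 ⊕ ℤ/2 ⊕ ℤ/2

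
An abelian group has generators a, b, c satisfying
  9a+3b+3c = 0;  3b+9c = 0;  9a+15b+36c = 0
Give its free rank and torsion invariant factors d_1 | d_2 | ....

Answer: M ≅ ℤ/3 ⊕ ℤ/3 ⊕ ℤ/9

Derivation:
rank_ℚ(R)=3; free=3−3=0
SNF(R) diag = [3, 3, 9] → torsion [3, 3, 9]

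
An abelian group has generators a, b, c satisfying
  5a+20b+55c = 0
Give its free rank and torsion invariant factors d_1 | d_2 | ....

Answer: M ≅ ℤ^2 ⊕ ℤ/5

Derivation:
rank_ℚ(R)=1; free=3−1=2
SNF(R) diag = [5] → torsion [5]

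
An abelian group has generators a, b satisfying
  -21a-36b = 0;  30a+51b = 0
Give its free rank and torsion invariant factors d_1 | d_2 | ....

rank_ℚ(R)=2; free=2−2=0
SNF(R) diag = [3, 3] → torsion [3, 3]

Answer: M ≅ ℤ/3 ⊕ ℤ/3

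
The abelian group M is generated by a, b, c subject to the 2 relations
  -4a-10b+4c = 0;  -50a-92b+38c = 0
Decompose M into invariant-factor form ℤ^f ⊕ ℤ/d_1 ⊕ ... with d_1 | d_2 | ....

Answer: M ≅ ℤ^1 ⊕ ℤ/2 ⊕ ℤ/6

Derivation:
rank_ℚ(R)=2; free=3−2=1
SNF(R) diag = [2, 6] → torsion [2, 6]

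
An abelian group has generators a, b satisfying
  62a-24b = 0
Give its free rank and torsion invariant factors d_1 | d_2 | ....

rank_ℚ(R)=1; free=2−1=1
SNF(R) diag = [2] → torsion [2]

Answer: M ≅ ℤ^1 ⊕ ℤ/2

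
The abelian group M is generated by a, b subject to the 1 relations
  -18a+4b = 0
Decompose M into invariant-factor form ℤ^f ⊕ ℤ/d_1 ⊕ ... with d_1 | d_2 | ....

Answer: M ≅ ℤ^1 ⊕ ℤ/2

Derivation:
rank_ℚ(R)=1; free=2−1=1
SNF(R) diag = [2] → torsion [2]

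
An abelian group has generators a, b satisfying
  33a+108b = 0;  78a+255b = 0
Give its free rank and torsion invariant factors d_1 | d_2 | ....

rank_ℚ(R)=2; free=2−2=0
SNF(R) diag = [3, 3] → torsion [3, 3]

Answer: M ≅ ℤ/3 ⊕ ℤ/3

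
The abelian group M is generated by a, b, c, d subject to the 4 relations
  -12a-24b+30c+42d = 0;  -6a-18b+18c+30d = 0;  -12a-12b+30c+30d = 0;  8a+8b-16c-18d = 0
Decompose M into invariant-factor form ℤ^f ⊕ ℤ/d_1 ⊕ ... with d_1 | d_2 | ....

Answer: M ≅ ℤ/2 ⊕ ℤ/6 ⊕ ℤ/6 ⊕ ℤ/12

Derivation:
rank_ℚ(R)=4; free=4−4=0
SNF(R) diag = [2, 6, 6, 12] → torsion [2, 6, 6, 12]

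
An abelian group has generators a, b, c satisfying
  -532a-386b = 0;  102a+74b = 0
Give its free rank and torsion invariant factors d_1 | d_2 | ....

rank_ℚ(R)=2; free=3−2=1
SNF(R) diag = [2, 2] → torsion [2, 2]

Answer: M ≅ ℤ^1 ⊕ ℤ/2 ⊕ ℤ/2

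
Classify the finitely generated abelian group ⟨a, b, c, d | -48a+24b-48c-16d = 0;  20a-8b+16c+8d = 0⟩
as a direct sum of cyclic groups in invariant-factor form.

Answer: M ≅ ℤ^2 ⊕ ℤ/4 ⊕ ℤ/8

Derivation:
rank_ℚ(R)=2; free=4−2=2
SNF(R) diag = [4, 8] → torsion [4, 8]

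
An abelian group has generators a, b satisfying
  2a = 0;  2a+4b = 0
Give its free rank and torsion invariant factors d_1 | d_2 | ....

Answer: M ≅ ℤ/2 ⊕ ℤ/4

Derivation:
rank_ℚ(R)=2; free=2−2=0
SNF(R) diag = [2, 4] → torsion [2, 4]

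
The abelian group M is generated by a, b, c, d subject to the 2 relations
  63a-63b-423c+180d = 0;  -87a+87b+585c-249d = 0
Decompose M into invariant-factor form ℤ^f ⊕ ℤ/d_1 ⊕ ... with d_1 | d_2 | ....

Answer: M ≅ ℤ^2 ⊕ ℤ/3 ⊕ ℤ/9

Derivation:
rank_ℚ(R)=2; free=4−2=2
SNF(R) diag = [3, 9] → torsion [3, 9]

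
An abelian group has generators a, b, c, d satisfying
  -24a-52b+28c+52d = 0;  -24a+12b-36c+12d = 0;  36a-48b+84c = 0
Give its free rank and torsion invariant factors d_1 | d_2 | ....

rank_ℚ(R)=3; free=4−3=1
SNF(R) diag = [4, 12, 24] → torsion [4, 12, 24]

Answer: M ≅ ℤ^1 ⊕ ℤ/4 ⊕ ℤ/12 ⊕ ℤ/24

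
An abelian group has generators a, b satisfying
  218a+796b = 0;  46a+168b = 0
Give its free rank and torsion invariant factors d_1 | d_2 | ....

Answer: M ≅ ℤ/2 ⊕ ℤ/4

Derivation:
rank_ℚ(R)=2; free=2−2=0
SNF(R) diag = [2, 4] → torsion [2, 4]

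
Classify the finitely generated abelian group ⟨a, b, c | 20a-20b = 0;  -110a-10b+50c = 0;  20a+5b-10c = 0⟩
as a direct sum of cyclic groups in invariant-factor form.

rank_ℚ(R)=3; free=3−3=0
SNF(R) diag = [5, 10, 20] → torsion [5, 10, 20]

Answer: M ≅ ℤ/5 ⊕ ℤ/10 ⊕ ℤ/20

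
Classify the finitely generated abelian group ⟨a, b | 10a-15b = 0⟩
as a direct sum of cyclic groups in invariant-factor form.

rank_ℚ(R)=1; free=2−1=1
SNF(R) diag = [5] → torsion [5]

Answer: M ≅ ℤ^1 ⊕ ℤ/5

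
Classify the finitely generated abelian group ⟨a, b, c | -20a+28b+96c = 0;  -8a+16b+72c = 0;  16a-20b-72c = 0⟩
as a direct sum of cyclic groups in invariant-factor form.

rank_ℚ(R)=3; free=3−3=0
SNF(R) diag = [4, 12, 24] → torsion [4, 12, 24]

Answer: M ≅ ℤ/4 ⊕ ℤ/12 ⊕ ℤ/24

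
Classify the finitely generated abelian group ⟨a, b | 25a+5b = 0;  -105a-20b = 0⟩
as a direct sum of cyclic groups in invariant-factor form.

Answer: M ≅ ℤ/5 ⊕ ℤ/5

Derivation:
rank_ℚ(R)=2; free=2−2=0
SNF(R) diag = [5, 5] → torsion [5, 5]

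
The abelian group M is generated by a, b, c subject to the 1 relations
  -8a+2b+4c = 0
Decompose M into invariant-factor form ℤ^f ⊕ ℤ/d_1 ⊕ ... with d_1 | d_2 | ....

Answer: M ≅ ℤ^2 ⊕ ℤ/2

Derivation:
rank_ℚ(R)=1; free=3−1=2
SNF(R) diag = [2] → torsion [2]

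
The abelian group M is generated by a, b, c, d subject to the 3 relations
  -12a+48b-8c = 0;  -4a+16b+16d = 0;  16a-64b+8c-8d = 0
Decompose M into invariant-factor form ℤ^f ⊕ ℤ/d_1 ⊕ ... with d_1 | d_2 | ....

rank_ℚ(R)=3; free=4−3=1
SNF(R) diag = [4, 8, 8] → torsion [4, 8, 8]

Answer: M ≅ ℤ^1 ⊕ ℤ/4 ⊕ ℤ/8 ⊕ ℤ/8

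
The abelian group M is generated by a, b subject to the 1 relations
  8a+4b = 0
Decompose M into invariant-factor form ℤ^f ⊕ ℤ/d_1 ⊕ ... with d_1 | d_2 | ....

Answer: M ≅ ℤ^1 ⊕ ℤ/4

Derivation:
rank_ℚ(R)=1; free=2−1=1
SNF(R) diag = [4] → torsion [4]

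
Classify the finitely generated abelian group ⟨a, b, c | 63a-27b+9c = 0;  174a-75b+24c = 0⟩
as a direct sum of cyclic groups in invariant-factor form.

rank_ℚ(R)=2; free=3−2=1
SNF(R) diag = [3, 9] → torsion [3, 9]

Answer: M ≅ ℤ^1 ⊕ ℤ/3 ⊕ ℤ/9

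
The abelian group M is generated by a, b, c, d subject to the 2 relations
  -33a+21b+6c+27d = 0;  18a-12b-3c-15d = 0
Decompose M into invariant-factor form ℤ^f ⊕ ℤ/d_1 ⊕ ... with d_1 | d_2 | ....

rank_ℚ(R)=2; free=4−2=2
SNF(R) diag = [3, 3] → torsion [3, 3]

Answer: M ≅ ℤ^2 ⊕ ℤ/3 ⊕ ℤ/3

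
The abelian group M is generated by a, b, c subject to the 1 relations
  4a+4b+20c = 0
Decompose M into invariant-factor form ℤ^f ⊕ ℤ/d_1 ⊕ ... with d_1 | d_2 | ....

rank_ℚ(R)=1; free=3−1=2
SNF(R) diag = [4] → torsion [4]

Answer: M ≅ ℤ^2 ⊕ ℤ/4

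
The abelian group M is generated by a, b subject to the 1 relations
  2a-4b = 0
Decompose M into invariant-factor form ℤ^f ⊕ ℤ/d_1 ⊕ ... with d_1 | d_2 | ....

rank_ℚ(R)=1; free=2−1=1
SNF(R) diag = [2] → torsion [2]

Answer: M ≅ ℤ^1 ⊕ ℤ/2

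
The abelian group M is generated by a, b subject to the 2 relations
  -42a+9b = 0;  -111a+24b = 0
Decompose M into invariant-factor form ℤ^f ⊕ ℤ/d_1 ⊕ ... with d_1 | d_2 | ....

rank_ℚ(R)=2; free=2−2=0
SNF(R) diag = [3, 3] → torsion [3, 3]

Answer: M ≅ ℤ/3 ⊕ ℤ/3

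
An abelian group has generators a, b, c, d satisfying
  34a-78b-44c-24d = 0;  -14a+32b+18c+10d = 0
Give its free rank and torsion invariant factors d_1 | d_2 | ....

Answer: M ≅ ℤ^2 ⊕ ℤ/2 ⊕ ℤ/2

Derivation:
rank_ℚ(R)=2; free=4−2=2
SNF(R) diag = [2, 2] → torsion [2, 2]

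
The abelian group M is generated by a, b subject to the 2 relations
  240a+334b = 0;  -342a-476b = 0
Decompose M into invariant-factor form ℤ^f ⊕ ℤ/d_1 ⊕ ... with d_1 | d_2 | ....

Answer: M ≅ ℤ/2 ⊕ ℤ/6

Derivation:
rank_ℚ(R)=2; free=2−2=0
SNF(R) diag = [2, 6] → torsion [2, 6]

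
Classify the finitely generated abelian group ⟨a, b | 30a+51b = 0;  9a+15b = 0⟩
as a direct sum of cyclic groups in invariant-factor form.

rank_ℚ(R)=2; free=2−2=0
SNF(R) diag = [3, 3] → torsion [3, 3]

Answer: M ≅ ℤ/3 ⊕ ℤ/3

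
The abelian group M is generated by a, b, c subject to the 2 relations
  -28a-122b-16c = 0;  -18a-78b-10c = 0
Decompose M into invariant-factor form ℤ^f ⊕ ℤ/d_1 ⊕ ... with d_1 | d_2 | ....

Answer: M ≅ ℤ^1 ⊕ ℤ/2 ⊕ ℤ/2

Derivation:
rank_ℚ(R)=2; free=3−2=1
SNF(R) diag = [2, 2] → torsion [2, 2]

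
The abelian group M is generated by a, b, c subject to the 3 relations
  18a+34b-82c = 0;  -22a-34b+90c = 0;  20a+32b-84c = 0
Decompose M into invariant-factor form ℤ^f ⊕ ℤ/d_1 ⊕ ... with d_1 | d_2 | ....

rank_ℚ(R)=3; free=3−3=0
SNF(R) diag = [2, 4, 12] → torsion [2, 4, 12]

Answer: M ≅ ℤ/2 ⊕ ℤ/4 ⊕ ℤ/12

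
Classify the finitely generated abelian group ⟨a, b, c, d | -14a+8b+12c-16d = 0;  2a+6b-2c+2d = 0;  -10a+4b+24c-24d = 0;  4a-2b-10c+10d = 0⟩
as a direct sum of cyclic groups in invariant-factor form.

rank_ℚ(R)=4; free=4−4=0
SNF(R) diag = [2, 2, 4, 4] → torsion [2, 2, 4, 4]

Answer: M ≅ ℤ/2 ⊕ ℤ/2 ⊕ ℤ/4 ⊕ ℤ/4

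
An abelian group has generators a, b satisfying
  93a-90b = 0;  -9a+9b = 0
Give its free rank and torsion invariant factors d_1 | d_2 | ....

rank_ℚ(R)=2; free=2−2=0
SNF(R) diag = [3, 9] → torsion [3, 9]

Answer: M ≅ ℤ/3 ⊕ ℤ/9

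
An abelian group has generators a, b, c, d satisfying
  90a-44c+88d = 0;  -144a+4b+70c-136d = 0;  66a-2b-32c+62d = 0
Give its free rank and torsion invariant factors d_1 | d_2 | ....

Answer: M ≅ ℤ^1 ⊕ ℤ/2 ⊕ ℤ/2 ⊕ ℤ/6

Derivation:
rank_ℚ(R)=3; free=4−3=1
SNF(R) diag = [2, 2, 6] → torsion [2, 2, 6]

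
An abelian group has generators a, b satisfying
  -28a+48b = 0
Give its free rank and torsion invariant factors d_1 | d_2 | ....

Answer: M ≅ ℤ^1 ⊕ ℤ/4

Derivation:
rank_ℚ(R)=1; free=2−1=1
SNF(R) diag = [4] → torsion [4]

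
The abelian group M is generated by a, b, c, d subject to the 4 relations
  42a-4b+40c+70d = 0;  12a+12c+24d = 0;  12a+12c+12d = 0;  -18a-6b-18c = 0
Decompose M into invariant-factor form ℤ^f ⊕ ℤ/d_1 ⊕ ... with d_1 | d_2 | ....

Answer: M ≅ ℤ/2 ⊕ ℤ/6 ⊕ ℤ/12 ⊕ ℤ/12

Derivation:
rank_ℚ(R)=4; free=4−4=0
SNF(R) diag = [2, 6, 12, 12] → torsion [2, 6, 12, 12]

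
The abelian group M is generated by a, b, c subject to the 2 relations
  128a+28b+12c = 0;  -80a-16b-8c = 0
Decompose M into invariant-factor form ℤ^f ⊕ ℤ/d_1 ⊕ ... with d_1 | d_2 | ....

Answer: M ≅ ℤ^1 ⊕ ℤ/4 ⊕ ℤ/8

Derivation:
rank_ℚ(R)=2; free=3−2=1
SNF(R) diag = [4, 8] → torsion [4, 8]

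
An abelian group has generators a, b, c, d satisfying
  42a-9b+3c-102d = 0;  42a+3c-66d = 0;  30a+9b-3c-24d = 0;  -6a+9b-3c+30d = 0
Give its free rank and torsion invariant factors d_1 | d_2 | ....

Answer: M ≅ ℤ/3 ⊕ ℤ/9 ⊕ ℤ/18 ⊕ ℤ/36

Derivation:
rank_ℚ(R)=4; free=4−4=0
SNF(R) diag = [3, 9, 18, 36] → torsion [3, 9, 18, 36]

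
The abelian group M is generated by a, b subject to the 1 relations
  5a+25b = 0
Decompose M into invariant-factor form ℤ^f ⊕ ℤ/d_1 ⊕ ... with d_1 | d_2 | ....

rank_ℚ(R)=1; free=2−1=1
SNF(R) diag = [5] → torsion [5]

Answer: M ≅ ℤ^1 ⊕ ℤ/5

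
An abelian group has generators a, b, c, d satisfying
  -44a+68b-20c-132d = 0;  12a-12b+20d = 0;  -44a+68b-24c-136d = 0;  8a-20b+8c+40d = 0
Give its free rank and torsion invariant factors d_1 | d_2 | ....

Answer: M ≅ ℤ/4 ⊕ ℤ/4 ⊕ ℤ/4 ⊕ ℤ/12

Derivation:
rank_ℚ(R)=4; free=4−4=0
SNF(R) diag = [4, 4, 4, 12] → torsion [4, 4, 4, 12]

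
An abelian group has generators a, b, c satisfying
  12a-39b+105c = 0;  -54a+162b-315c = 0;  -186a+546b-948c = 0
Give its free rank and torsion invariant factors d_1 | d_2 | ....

rank_ℚ(R)=3; free=3−3=0
SNF(R) diag = [3, 9, 18] → torsion [3, 9, 18]

Answer: M ≅ ℤ/3 ⊕ ℤ/9 ⊕ ℤ/18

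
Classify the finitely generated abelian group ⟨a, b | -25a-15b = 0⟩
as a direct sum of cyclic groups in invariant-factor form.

rank_ℚ(R)=1; free=2−1=1
SNF(R) diag = [5] → torsion [5]

Answer: M ≅ ℤ^1 ⊕ ℤ/5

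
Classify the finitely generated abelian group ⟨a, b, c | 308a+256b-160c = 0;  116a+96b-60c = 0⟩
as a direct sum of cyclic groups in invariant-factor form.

rank_ℚ(R)=2; free=3−2=1
SNF(R) diag = [4, 4] → torsion [4, 4]

Answer: M ≅ ℤ^1 ⊕ ℤ/4 ⊕ ℤ/4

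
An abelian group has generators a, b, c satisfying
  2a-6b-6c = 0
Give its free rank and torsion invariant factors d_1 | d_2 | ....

rank_ℚ(R)=1; free=3−1=2
SNF(R) diag = [2] → torsion [2]

Answer: M ≅ ℤ^2 ⊕ ℤ/2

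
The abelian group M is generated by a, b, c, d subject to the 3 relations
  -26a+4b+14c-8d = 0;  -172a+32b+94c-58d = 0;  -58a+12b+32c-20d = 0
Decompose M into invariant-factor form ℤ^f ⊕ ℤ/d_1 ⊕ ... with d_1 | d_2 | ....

Answer: M ≅ ℤ^1 ⊕ ℤ/2 ⊕ ℤ/2 ⊕ ℤ/6

Derivation:
rank_ℚ(R)=3; free=4−3=1
SNF(R) diag = [2, 2, 6] → torsion [2, 2, 6]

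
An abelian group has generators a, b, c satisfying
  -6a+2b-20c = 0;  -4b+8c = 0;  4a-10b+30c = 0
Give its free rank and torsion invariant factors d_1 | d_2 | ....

Answer: M ≅ ℤ/2 ⊕ ℤ/2 ⊕ ℤ/4

Derivation:
rank_ℚ(R)=3; free=3−3=0
SNF(R) diag = [2, 2, 4] → torsion [2, 2, 4]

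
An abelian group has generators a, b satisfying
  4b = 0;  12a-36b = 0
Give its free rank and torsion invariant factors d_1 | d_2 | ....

Answer: M ≅ ℤ/4 ⊕ ℤ/12

Derivation:
rank_ℚ(R)=2; free=2−2=0
SNF(R) diag = [4, 12] → torsion [4, 12]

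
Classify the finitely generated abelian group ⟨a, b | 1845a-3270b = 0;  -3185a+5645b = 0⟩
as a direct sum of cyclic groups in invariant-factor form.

Answer: M ≅ ℤ/5 ⊕ ℤ/15

Derivation:
rank_ℚ(R)=2; free=2−2=0
SNF(R) diag = [5, 15] → torsion [5, 15]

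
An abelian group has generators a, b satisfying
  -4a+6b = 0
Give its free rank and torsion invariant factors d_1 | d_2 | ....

Answer: M ≅ ℤ^1 ⊕ ℤ/2

Derivation:
rank_ℚ(R)=1; free=2−1=1
SNF(R) diag = [2] → torsion [2]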